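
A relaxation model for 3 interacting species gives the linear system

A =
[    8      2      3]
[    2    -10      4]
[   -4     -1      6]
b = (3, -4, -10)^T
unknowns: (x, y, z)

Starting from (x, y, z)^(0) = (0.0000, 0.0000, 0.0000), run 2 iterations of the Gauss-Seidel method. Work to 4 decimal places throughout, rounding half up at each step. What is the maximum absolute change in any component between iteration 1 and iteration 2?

0.4584

Iteration 1:
  x = (3 - (2)·0.0000 - (3)·0.0000) / (8) = 0.3750
  y = (-4 - (2)·0.3750 - (4)·0.0000) / (-10) = 0.4750
  z = (-10 - (-4)·0.3750 - (-1)·0.4750) / (6) = -1.3375
Iteration 2:
  x = (3 - (2)·0.4750 - (3)·-1.3375) / (8) = 0.7578
  y = (-4 - (2)·0.7578 - (4)·-1.3375) / (-10) = 0.0166
  z = (-10 - (-4)·0.7578 - (-1)·0.0166) / (6) = -1.1587
Change: (0.3828, -0.4584, 0.1788) → max |·| = 0.4584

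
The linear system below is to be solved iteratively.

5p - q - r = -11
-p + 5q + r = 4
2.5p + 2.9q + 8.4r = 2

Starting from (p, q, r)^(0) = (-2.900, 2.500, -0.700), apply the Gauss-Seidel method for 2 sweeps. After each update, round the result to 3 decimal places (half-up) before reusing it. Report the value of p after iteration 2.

-1.968

Iteration 1:
  p = (-11 - (-1)·2.500 - (-1)·-0.700) / (5) = -1.840
  q = (4 - (-1)·-1.840 - (1)·-0.700) / (5) = 0.572
  r = (2 - (2.5)·-1.840 - (2.9)·0.572) / (8.4) = 0.588
Iteration 2:
  p = (-11 - (-1)·0.572 - (-1)·0.588) / (5) = -1.968
  q = (4 - (-1)·-1.968 - (1)·0.588) / (5) = 0.289
  r = (2 - (2.5)·-1.968 - (2.9)·0.289) / (8.4) = 0.724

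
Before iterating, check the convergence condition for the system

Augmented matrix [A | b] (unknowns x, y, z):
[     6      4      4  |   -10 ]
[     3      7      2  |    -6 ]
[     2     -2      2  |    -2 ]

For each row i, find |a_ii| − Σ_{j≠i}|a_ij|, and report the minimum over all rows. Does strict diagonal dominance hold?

-2

row 1: |6| − (4+4) = -2
row 2: |7| − (3+2) = 2
row 3: |2| − (2+2) = -2
minimum over rows = -2 → not strictly diagonally dominant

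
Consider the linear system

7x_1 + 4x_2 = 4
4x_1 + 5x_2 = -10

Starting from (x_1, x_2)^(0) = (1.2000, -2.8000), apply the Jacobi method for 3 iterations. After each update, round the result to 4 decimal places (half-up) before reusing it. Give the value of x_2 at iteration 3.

-3.8103

Iteration 1:
  x_1 = (4 - (4)·-2.8000) / (7) = 2.1714
  x_2 = (-10 - (4)·1.2000) / (5) = -2.9600
Iteration 2:
  x_1 = (4 - (4)·-2.9600) / (7) = 2.2629
  x_2 = (-10 - (4)·2.1714) / (5) = -3.7371
Iteration 3:
  x_1 = (4 - (4)·-3.7371) / (7) = 2.7069
  x_2 = (-10 - (4)·2.2629) / (5) = -3.8103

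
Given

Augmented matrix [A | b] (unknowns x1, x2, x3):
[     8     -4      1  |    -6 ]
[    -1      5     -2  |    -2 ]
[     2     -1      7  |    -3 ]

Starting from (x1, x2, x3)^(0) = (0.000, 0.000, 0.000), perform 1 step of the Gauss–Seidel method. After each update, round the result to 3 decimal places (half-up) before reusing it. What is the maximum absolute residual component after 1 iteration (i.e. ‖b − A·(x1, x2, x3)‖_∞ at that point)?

1.907

Iteration 1:
  x1 = (-6 - (-4)·0.000 - (1)·0.000) / (8) = -0.750
  x2 = (-2 - (-1)·-0.750 - (-2)·0.000) / (5) = -0.550
  x3 = (-3 - (2)·-0.750 - (-1)·-0.550) / (7) = -0.293
Residual b − A·x = (-1.907, -0.586, 0.001); ∞-norm = 1.907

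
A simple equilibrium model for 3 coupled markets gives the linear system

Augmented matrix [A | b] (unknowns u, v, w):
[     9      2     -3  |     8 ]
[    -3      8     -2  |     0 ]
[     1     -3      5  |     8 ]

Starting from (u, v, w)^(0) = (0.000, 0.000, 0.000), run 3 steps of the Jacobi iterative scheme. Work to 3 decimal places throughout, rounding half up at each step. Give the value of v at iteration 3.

Iteration 1:
  u = (8 - (2)·0.000 - (-3)·0.000) / (9) = 0.889
  v = (0 - (-3)·0.000 - (-2)·0.000) / (8) = 0.000
  w = (8 - (1)·0.000 - (-3)·0.000) / (5) = 1.600
Iteration 2:
  u = (8 - (2)·0.000 - (-3)·1.600) / (9) = 1.422
  v = (0 - (-3)·0.889 - (-2)·1.600) / (8) = 0.733
  w = (8 - (1)·0.889 - (-3)·0.000) / (5) = 1.422
Iteration 3:
  u = (8 - (2)·0.733 - (-3)·1.422) / (9) = 1.200
  v = (0 - (-3)·1.422 - (-2)·1.422) / (8) = 0.889
  w = (8 - (1)·1.422 - (-3)·0.733) / (5) = 1.755

0.889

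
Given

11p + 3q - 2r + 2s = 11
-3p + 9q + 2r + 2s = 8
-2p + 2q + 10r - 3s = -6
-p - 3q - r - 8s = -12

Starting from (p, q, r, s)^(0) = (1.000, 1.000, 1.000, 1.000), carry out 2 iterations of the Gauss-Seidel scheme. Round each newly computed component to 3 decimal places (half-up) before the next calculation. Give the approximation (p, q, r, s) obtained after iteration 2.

Iteration 1:
  p = (11 - (3)·1.000 - (-2)·1.000 - (2)·1.000) / (11) = 0.727
  q = (8 - (-3)·0.727 - (2)·1.000 - (2)·1.000) / (9) = 0.687
  r = (-6 - (-2)·0.727 - (2)·0.687 - (-3)·1.000) / (10) = -0.292
  s = (-12 - (-1)·0.727 - (-3)·0.687 - (-1)·-0.292) / (-8) = 1.188
Iteration 2:
  p = (11 - (3)·0.687 - (-2)·-0.292 - (2)·1.188) / (11) = 0.544
  q = (8 - (-3)·0.544 - (2)·-0.292 - (2)·1.188) / (9) = 0.871
  r = (-6 - (-2)·0.544 - (2)·0.871 - (-3)·1.188) / (10) = -0.309
  s = (-12 - (-1)·0.544 - (-3)·0.871 - (-1)·-0.309) / (-8) = 1.144

(0.544, 0.871, -0.309, 1.144)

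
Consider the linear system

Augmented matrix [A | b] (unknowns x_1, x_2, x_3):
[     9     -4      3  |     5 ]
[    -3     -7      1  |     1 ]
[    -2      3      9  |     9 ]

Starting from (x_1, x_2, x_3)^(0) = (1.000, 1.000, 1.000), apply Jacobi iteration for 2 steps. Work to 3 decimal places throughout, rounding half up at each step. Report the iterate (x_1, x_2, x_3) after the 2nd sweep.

Iteration 1:
  x_1 = (5 - (-4)·1.000 - (3)·1.000) / (9) = 0.667
  x_2 = (1 - (-3)·1.000 - (1)·1.000) / (-7) = -0.429
  x_3 = (9 - (-2)·1.000 - (3)·1.000) / (9) = 0.889
Iteration 2:
  x_1 = (5 - (-4)·-0.429 - (3)·0.889) / (9) = 0.069
  x_2 = (1 - (-3)·0.667 - (1)·0.889) / (-7) = -0.302
  x_3 = (9 - (-2)·0.667 - (3)·-0.429) / (9) = 1.291

(0.069, -0.302, 1.291)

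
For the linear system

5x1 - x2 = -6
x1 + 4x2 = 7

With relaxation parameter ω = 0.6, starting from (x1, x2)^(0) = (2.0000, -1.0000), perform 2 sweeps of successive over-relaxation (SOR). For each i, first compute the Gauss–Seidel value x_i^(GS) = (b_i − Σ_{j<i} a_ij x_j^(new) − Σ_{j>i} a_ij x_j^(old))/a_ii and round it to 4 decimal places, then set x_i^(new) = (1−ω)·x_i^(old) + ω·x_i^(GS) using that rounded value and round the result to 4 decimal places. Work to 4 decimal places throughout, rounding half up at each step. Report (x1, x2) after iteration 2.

Iteration 1:
  x1: GS value = (-6 - (-1)·-1.0000) / (5) = -1.4000;  x1 ← (1−ω)·2.0000 + ω·-1.4000 = -0.0400
  x2: GS value = (7 - (1)·-0.0400) / (4) = 1.7600;  x2 ← (1−ω)·-1.0000 + ω·1.7600 = 0.6560
Iteration 2:
  x1: GS value = (-6 - (-1)·0.6560) / (5) = -1.0688;  x1 ← (1−ω)·-0.0400 + ω·-1.0688 = -0.6573
  x2: GS value = (7 - (1)·-0.6573) / (4) = 1.9143;  x2 ← (1−ω)·0.6560 + ω·1.9143 = 1.4110

(-0.6573, 1.4110)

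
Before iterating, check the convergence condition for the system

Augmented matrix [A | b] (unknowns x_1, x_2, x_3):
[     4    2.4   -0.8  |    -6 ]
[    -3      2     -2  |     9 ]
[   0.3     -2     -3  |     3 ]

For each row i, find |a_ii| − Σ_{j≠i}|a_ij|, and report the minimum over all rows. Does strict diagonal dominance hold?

-3

row 1: |4| − (2.4+0.8) = 0.8
row 2: |2| − (3+2) = -3
row 3: |-3| − (0.3+2) = 0.7
minimum over rows = -3 → not strictly diagonally dominant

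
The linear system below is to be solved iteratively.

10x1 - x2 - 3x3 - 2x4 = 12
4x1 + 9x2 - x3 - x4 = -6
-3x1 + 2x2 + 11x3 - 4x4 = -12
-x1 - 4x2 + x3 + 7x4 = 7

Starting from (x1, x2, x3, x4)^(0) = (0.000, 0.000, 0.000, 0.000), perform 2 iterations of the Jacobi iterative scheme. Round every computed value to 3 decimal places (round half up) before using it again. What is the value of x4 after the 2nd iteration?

0.946

Iteration 1:
  x1 = (12 - (-1)·0.000 - (-3)·0.000 - (-2)·0.000) / (10) = 1.200
  x2 = (-6 - (4)·0.000 - (-1)·0.000 - (-1)·0.000) / (9) = -0.667
  x3 = (-12 - (-3)·0.000 - (2)·0.000 - (-4)·0.000) / (11) = -1.091
  x4 = (7 - (-1)·0.000 - (-4)·0.000 - (1)·0.000) / (7) = 1.000
Iteration 2:
  x1 = (12 - (-1)·-0.667 - (-3)·-1.091 - (-2)·1.000) / (10) = 1.006
  x2 = (-6 - (4)·1.200 - (-1)·-1.091 - (-1)·1.000) / (9) = -1.210
  x3 = (-12 - (-3)·1.200 - (2)·-0.667 - (-4)·1.000) / (11) = -0.279
  x4 = (7 - (-1)·1.200 - (-4)·-0.667 - (1)·-1.091) / (7) = 0.946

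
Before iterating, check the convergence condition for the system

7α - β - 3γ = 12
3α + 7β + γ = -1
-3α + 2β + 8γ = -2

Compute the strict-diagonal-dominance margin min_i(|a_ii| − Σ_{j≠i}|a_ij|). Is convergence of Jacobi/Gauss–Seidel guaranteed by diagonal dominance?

row 1: |7| − (1+3) = 3
row 2: |7| − (3+1) = 3
row 3: |8| − (3+2) = 3
minimum over rows = 3 → strictly diagonally dominant (convergence guaranteed)

3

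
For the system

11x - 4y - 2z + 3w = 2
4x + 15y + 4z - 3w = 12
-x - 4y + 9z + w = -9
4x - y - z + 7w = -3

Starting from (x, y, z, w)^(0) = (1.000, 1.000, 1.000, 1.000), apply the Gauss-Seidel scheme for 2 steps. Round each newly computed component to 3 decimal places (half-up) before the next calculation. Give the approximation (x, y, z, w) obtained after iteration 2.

Iteration 1:
  x = (2 - (-4)·1.000 - (-2)·1.000 - (3)·1.000) / (11) = 0.455
  y = (12 - (4)·0.455 - (4)·1.000 - (-3)·1.000) / (15) = 0.612
  z = (-9 - (-1)·0.455 - (-4)·0.612 - (1)·1.000) / (9) = -0.789
  w = (-3 - (4)·0.455 - (-1)·0.612 - (-1)·-0.789) / (7) = -0.714
Iteration 2:
  x = (2 - (-4)·0.612 - (-2)·-0.789 - (3)·-0.714) / (11) = 0.456
  y = (12 - (4)·0.456 - (4)·-0.789 - (-3)·-0.714) / (15) = 0.746
  z = (-9 - (-1)·0.456 - (-4)·0.746 - (1)·-0.714) / (9) = -0.538
  w = (-3 - (4)·0.456 - (-1)·0.746 - (-1)·-0.538) / (7) = -0.659

(0.456, 0.746, -0.538, -0.659)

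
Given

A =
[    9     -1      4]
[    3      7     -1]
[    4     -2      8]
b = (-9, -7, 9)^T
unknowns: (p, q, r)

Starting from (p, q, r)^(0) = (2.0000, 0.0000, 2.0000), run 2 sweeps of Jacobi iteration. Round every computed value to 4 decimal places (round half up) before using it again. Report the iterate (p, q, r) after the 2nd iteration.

(-1.2302, -0.1726, 1.6766)

Iteration 1:
  p = (-9 - (-1)·0.0000 - (4)·2.0000) / (9) = -1.8889
  q = (-7 - (3)·2.0000 - (-1)·2.0000) / (7) = -1.5714
  r = (9 - (4)·2.0000 - (-2)·0.0000) / (8) = 0.1250
Iteration 2:
  p = (-9 - (-1)·-1.5714 - (4)·0.1250) / (9) = -1.2302
  q = (-7 - (3)·-1.8889 - (-1)·0.1250) / (7) = -0.1726
  r = (9 - (4)·-1.8889 - (-2)·-1.5714) / (8) = 1.6766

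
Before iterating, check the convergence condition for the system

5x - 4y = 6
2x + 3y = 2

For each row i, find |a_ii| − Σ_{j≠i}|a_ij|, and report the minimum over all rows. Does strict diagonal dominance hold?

1

row 1: |5| − (4) = 1
row 2: |3| − (2) = 1
minimum over rows = 1 → strictly diagonally dominant (convergence guaranteed)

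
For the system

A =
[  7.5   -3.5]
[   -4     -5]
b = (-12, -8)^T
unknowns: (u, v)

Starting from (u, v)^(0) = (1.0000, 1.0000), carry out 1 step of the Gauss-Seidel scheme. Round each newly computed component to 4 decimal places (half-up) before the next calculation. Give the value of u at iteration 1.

-1.1333

Iteration 1:
  u = (-12 - (-3.5)·1.0000) / (7.5) = -1.1333
  v = (-8 - (-4)·-1.1333) / (-5) = 2.5066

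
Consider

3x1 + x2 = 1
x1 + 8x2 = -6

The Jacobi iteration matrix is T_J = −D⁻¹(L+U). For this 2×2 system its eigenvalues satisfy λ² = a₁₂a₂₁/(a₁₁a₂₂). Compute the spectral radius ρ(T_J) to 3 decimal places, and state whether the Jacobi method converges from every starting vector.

a₁₂a₂₁/(a₁₁a₂₂) = (1)·(1) / ((3)·(8)) = 0.041667
ρ = √|0.041667| = √0.041667 = 0.204
ρ < 1, so Jacobi converges

0.204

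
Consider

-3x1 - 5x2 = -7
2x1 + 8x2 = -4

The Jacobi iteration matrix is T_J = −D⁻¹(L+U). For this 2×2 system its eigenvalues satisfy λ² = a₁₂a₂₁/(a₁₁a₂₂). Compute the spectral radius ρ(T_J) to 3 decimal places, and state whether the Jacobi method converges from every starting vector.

a₁₂a₂₁/(a₁₁a₂₂) = (-5)·(2) / ((-3)·(8)) = 0.416667
ρ = √|0.416667| = √0.416667 = 0.645
ρ < 1, so Jacobi converges

0.645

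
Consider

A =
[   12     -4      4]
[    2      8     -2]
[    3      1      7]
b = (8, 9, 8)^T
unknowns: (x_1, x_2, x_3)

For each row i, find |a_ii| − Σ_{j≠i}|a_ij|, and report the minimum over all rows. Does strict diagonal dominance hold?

3

row 1: |12| − (4+4) = 4
row 2: |8| − (2+2) = 4
row 3: |7| − (3+1) = 3
minimum over rows = 3 → strictly diagonally dominant (convergence guaranteed)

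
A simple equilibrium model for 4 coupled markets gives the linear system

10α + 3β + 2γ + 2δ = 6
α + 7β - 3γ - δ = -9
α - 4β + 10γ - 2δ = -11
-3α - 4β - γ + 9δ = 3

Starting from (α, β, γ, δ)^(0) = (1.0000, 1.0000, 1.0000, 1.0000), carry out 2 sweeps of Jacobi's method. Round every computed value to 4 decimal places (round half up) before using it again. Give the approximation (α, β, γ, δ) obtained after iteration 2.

(0.7327, -1.3540, -1.1884, -0.1476)

Iteration 1:
  α = (6 - (3)·1.0000 - (2)·1.0000 - (2)·1.0000) / (10) = -0.1000
  β = (-9 - (1)·1.0000 - (-3)·1.0000 - (-1)·1.0000) / (7) = -0.8571
  γ = (-11 - (1)·1.0000 - (-4)·1.0000 - (-2)·1.0000) / (10) = -0.6000
  δ = (3 - (-3)·1.0000 - (-4)·1.0000 - (-1)·1.0000) / (9) = 1.2222
Iteration 2:
  α = (6 - (3)·-0.8571 - (2)·-0.6000 - (2)·1.2222) / (10) = 0.7327
  β = (-9 - (1)·-0.1000 - (-3)·-0.6000 - (-1)·1.2222) / (7) = -1.3540
  γ = (-11 - (1)·-0.1000 - (-4)·-0.8571 - (-2)·1.2222) / (10) = -1.1884
  δ = (3 - (-3)·-0.1000 - (-4)·-0.8571 - (-1)·-0.6000) / (9) = -0.1476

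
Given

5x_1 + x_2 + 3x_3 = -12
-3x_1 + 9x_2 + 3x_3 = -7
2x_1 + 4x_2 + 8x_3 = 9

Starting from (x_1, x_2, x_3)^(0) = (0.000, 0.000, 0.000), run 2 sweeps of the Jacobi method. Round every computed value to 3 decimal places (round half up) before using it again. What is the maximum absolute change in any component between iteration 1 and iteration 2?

1.175

Iteration 1:
  x_1 = (-12 - (1)·0.000 - (3)·0.000) / (5) = -2.400
  x_2 = (-7 - (-3)·0.000 - (3)·0.000) / (9) = -0.778
  x_3 = (9 - (2)·0.000 - (4)·0.000) / (8) = 1.125
Iteration 2:
  x_1 = (-12 - (1)·-0.778 - (3)·1.125) / (5) = -2.919
  x_2 = (-7 - (-3)·-2.400 - (3)·1.125) / (9) = -1.953
  x_3 = (9 - (2)·-2.400 - (4)·-0.778) / (8) = 2.114
Change: (-0.519, -1.175, 0.989) → max |·| = 1.175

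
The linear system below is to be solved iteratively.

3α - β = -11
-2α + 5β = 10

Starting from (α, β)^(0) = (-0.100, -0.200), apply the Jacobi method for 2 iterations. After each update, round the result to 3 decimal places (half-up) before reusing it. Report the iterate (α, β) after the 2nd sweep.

Iteration 1:
  α = (-11 - (-1)·-0.200) / (3) = -3.733
  β = (10 - (-2)·-0.100) / (5) = 1.960
Iteration 2:
  α = (-11 - (-1)·1.960) / (3) = -3.013
  β = (10 - (-2)·-3.733) / (5) = 0.507

(-3.013, 0.507)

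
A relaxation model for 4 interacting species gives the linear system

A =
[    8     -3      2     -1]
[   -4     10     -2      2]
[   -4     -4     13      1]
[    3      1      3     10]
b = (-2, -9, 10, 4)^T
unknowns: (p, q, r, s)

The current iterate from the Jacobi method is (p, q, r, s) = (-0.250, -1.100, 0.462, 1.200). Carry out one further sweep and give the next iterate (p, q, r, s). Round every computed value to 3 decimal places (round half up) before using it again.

(-0.628, -1.148, 0.262, 0.446)

One sweep:
  p = (-2 - (-3)·-1.100 - (2)·0.462 - (-1)·1.200) / (8) = -0.628
  q = (-9 - (-4)·-0.250 - (-2)·0.462 - (2)·1.200) / (10) = -1.148
  r = (10 - (-4)·-0.250 - (-4)·-1.100 - (1)·1.200) / (13) = 0.262
  s = (4 - (3)·-0.250 - (1)·-1.100 - (3)·0.462) / (10) = 0.446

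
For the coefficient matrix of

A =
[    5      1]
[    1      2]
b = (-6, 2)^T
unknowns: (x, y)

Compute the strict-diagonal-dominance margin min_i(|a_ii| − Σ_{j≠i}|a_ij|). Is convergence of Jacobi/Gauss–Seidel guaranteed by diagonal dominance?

1

row 1: |5| − (1) = 4
row 2: |2| − (1) = 1
minimum over rows = 1 → strictly diagonally dominant (convergence guaranteed)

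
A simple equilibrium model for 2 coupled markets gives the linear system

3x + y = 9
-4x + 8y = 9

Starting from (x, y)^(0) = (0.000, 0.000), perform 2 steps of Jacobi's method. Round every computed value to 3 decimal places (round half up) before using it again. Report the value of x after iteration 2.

Iteration 1:
  x = (9 - (1)·0.000) / (3) = 3.000
  y = (9 - (-4)·0.000) / (8) = 1.125
Iteration 2:
  x = (9 - (1)·1.125) / (3) = 2.625
  y = (9 - (-4)·3.000) / (8) = 2.625

2.625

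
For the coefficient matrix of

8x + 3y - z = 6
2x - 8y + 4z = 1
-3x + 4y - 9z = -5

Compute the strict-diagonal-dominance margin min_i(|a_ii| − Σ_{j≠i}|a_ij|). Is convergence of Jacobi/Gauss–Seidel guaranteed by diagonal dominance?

row 1: |8| − (3+1) = 4
row 2: |-8| − (2+4) = 2
row 3: |-9| − (3+4) = 2
minimum over rows = 2 → strictly diagonally dominant (convergence guaranteed)

2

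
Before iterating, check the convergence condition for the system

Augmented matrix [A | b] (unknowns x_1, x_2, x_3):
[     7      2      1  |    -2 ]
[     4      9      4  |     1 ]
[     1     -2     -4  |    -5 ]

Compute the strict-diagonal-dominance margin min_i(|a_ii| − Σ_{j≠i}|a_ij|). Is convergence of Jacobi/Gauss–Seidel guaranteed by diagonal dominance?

row 1: |7| − (2+1) = 4
row 2: |9| − (4+4) = 1
row 3: |-4| − (1+2) = 1
minimum over rows = 1 → strictly diagonally dominant (convergence guaranteed)

1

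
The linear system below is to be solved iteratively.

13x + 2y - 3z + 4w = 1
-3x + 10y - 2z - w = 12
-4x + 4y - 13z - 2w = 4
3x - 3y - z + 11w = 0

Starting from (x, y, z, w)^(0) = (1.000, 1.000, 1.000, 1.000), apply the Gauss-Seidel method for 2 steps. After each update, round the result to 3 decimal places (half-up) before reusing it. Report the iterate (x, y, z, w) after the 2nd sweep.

(-0.275, 1.168, 0.068, 0.400)

Iteration 1:
  x = (1 - (2)·1.000 - (-3)·1.000 - (4)·1.000) / (13) = -0.154
  y = (12 - (-3)·-0.154 - (-2)·1.000 - (-1)·1.000) / (10) = 1.454
  z = (4 - (-4)·-0.154 - (4)·1.454 - (-2)·1.000) / (-13) = 0.033
  w = (0 - (3)·-0.154 - (-3)·1.454 - (-1)·0.033) / (11) = 0.442
Iteration 2:
  x = (1 - (2)·1.454 - (-3)·0.033 - (4)·0.442) / (13) = -0.275
  y = (12 - (-3)·-0.275 - (-2)·0.033 - (-1)·0.442) / (10) = 1.168
  z = (4 - (-4)·-0.275 - (4)·1.168 - (-2)·0.442) / (-13) = 0.068
  w = (0 - (3)·-0.275 - (-3)·1.168 - (-1)·0.068) / (11) = 0.400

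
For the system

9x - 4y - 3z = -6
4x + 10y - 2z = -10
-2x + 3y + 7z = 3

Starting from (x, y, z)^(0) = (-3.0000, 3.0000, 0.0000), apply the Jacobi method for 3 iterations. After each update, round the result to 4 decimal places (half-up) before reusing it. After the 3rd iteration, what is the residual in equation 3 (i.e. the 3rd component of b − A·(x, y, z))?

-3.6373

Iteration 1:
  x = (-6 - (-4)·3.0000 - (-3)·0.0000) / (9) = 0.6667
  y = (-10 - (4)·-3.0000 - (-2)·0.0000) / (10) = 0.2000
  z = (3 - (-2)·-3.0000 - (3)·3.0000) / (7) = -1.7143
Iteration 2:
  x = (-6 - (-4)·0.2000 - (-3)·-1.7143) / (9) = -1.1492
  y = (-10 - (4)·0.6667 - (-2)·-1.7143) / (10) = -1.6095
  z = (3 - (-2)·0.6667 - (3)·0.2000) / (7) = 0.5333
Iteration 3:
  x = (-6 - (-4)·-1.6095 - (-3)·0.5333) / (9) = -1.2042
  y = (-10 - (4)·-1.1492 - (-2)·0.5333) / (10) = -0.4337
  z = (3 - (-2)·-1.1492 - (3)·-1.6095) / (7) = 0.7900
Residual b − A·x = (5.4730, 0.7338, -3.6373)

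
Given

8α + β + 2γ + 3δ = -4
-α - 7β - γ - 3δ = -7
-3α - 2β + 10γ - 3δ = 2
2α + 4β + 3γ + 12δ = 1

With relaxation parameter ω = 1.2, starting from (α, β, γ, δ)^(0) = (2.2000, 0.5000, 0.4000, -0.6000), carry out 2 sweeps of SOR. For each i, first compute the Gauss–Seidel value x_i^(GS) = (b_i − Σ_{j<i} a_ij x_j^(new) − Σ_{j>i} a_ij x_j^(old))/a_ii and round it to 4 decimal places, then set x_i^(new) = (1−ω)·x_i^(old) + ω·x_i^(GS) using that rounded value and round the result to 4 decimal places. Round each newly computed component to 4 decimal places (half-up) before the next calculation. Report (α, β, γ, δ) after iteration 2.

Iteration 1:
  α: GS value = (-4 - (1)·0.5000 - (2)·0.4000 - (3)·-0.6000) / (8) = -0.4375;  α ← (1−ω)·2.2000 + ω·-0.4375 = -0.9650
  β: GS value = (-7 - (-1)·-0.9650 - (-1)·0.4000 - (-3)·-0.6000) / (-7) = 1.3379;  β ← (1−ω)·0.5000 + ω·1.3379 = 1.5055
  γ: GS value = (2 - (-3)·-0.9650 - (-2)·1.5055 - (-3)·-0.6000) / (10) = 0.0316;  γ ← (1−ω)·0.4000 + ω·0.0316 = -0.0421
  δ: GS value = (1 - (2)·-0.9650 - (4)·1.5055 - (3)·-0.0421) / (12) = -0.2471;  δ ← (1−ω)·-0.6000 + ω·-0.2471 = -0.1765
Iteration 2:
  α: GS value = (-4 - (1)·1.5055 - (2)·-0.0421 - (3)·-0.1765) / (8) = -0.6115;  α ← (1−ω)·-0.9650 + ω·-0.6115 = -0.5408
  β: GS value = (-7 - (-1)·-0.5408 - (-1)·-0.0421 - (-3)·-0.1765) / (-7) = 1.1589;  β ← (1−ω)·1.5055 + ω·1.1589 = 1.0896
  γ: GS value = (2 - (-3)·-0.5408 - (-2)·1.0896 - (-3)·-0.1765) / (10) = 0.2027;  γ ← (1−ω)·-0.0421 + ω·0.2027 = 0.2517
  δ: GS value = (1 - (2)·-0.5408 - (4)·1.0896 - (3)·0.2517) / (12) = -0.2527;  δ ← (1−ω)·-0.1765 + ω·-0.2527 = -0.2679

(-0.5408, 1.0896, 0.2517, -0.2679)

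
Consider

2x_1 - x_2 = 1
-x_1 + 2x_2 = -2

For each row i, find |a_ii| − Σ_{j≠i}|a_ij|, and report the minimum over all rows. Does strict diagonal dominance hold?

1

row 1: |2| − (1) = 1
row 2: |2| − (1) = 1
minimum over rows = 1 → strictly diagonally dominant (convergence guaranteed)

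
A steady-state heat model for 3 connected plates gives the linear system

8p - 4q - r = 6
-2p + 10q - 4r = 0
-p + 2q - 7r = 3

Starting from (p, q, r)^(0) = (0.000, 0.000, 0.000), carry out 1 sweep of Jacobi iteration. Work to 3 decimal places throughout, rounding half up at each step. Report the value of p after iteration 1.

Iteration 1:
  p = (6 - (-4)·0.000 - (-1)·0.000) / (8) = 0.750
  q = (0 - (-2)·0.000 - (-4)·0.000) / (10) = 0.000
  r = (3 - (-1)·0.000 - (2)·0.000) / (-7) = -0.429

0.750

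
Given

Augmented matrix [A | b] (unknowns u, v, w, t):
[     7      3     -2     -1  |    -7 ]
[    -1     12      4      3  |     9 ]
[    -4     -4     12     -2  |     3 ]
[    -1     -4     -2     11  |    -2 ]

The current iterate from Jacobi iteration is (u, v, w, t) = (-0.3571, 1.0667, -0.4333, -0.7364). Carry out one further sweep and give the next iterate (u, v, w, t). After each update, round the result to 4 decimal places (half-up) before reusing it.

One sweep:
  u = (-7 - (3)·1.0667 - (-2)·-0.4333 - (-1)·-0.7364) / (7) = -1.6862
  v = (9 - (-1)·-0.3571 - (4)·-0.4333 - (3)·-0.7364) / (12) = 1.0488
  w = (3 - (-4)·-0.3571 - (-4)·1.0667 - (-2)·-0.7364) / (12) = 0.3638
  t = (-2 - (-1)·-0.3571 - (-4)·1.0667 - (-2)·-0.4333) / (11) = 0.0948

(-1.6862, 1.0488, 0.3638, 0.0948)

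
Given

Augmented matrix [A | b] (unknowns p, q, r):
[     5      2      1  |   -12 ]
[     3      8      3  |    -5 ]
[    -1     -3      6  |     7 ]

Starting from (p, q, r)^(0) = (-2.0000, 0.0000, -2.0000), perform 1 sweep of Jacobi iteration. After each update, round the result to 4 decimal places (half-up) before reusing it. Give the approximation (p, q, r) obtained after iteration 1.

(-2.0000, 0.8750, 0.8333)

Iteration 1:
  p = (-12 - (2)·0.0000 - (1)·-2.0000) / (5) = -2.0000
  q = (-5 - (3)·-2.0000 - (3)·-2.0000) / (8) = 0.8750
  r = (7 - (-1)·-2.0000 - (-3)·0.0000) / (6) = 0.8333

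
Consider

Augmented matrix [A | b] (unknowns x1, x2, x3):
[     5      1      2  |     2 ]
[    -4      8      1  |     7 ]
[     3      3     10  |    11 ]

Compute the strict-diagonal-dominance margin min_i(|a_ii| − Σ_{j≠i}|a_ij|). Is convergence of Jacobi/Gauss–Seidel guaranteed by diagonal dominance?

2

row 1: |5| − (1+2) = 2
row 2: |8| − (4+1) = 3
row 3: |10| − (3+3) = 4
minimum over rows = 2 → strictly diagonally dominant (convergence guaranteed)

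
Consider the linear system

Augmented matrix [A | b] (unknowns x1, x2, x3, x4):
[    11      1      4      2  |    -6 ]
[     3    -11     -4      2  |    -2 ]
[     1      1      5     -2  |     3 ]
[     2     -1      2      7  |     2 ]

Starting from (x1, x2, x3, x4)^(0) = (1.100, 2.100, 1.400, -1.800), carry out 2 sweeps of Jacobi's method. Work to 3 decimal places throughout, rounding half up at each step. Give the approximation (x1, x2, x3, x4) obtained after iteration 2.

(-0.213, 0.184, 0.803, 0.714)

Iteration 1:
  x1 = (-6 - (1)·2.100 - (4)·1.400 - (2)·-1.800) / (11) = -0.918
  x2 = (-2 - (3)·1.100 - (-4)·1.400 - (2)·-1.800) / (-11) = -0.355
  x3 = (3 - (1)·1.100 - (1)·2.100 - (-2)·-1.800) / (5) = -0.760
  x4 = (2 - (2)·1.100 - (-1)·2.100 - (2)·1.400) / (7) = -0.129
Iteration 2:
  x1 = (-6 - (1)·-0.355 - (4)·-0.760 - (2)·-0.129) / (11) = -0.213
  x2 = (-2 - (3)·-0.918 - (-4)·-0.760 - (2)·-0.129) / (-11) = 0.184
  x3 = (3 - (1)·-0.918 - (1)·-0.355 - (-2)·-0.129) / (5) = 0.803
  x4 = (2 - (2)·-0.918 - (-1)·-0.355 - (2)·-0.760) / (7) = 0.714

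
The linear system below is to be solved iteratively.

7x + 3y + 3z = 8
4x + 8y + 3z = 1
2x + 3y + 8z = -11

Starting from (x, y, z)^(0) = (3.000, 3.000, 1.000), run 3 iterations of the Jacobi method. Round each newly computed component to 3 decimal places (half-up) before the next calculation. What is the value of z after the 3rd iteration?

Iteration 1:
  x = (8 - (3)·3.000 - (3)·1.000) / (7) = -0.571
  y = (1 - (4)·3.000 - (3)·1.000) / (8) = -1.750
  z = (-11 - (2)·3.000 - (3)·3.000) / (8) = -3.250
Iteration 2:
  x = (8 - (3)·-1.750 - (3)·-3.250) / (7) = 3.286
  y = (1 - (4)·-0.571 - (3)·-3.250) / (8) = 1.629
  z = (-11 - (2)·-0.571 - (3)·-1.750) / (8) = -0.576
Iteration 3:
  x = (8 - (3)·1.629 - (3)·-0.576) / (7) = 0.692
  y = (1 - (4)·3.286 - (3)·-0.576) / (8) = -1.302
  z = (-11 - (2)·3.286 - (3)·1.629) / (8) = -2.807

-2.807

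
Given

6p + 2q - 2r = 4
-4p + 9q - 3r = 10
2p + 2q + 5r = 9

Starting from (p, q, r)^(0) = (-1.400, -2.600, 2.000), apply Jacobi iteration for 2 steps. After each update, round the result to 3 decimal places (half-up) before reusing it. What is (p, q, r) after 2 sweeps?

Iteration 1:
  p = (4 - (2)·-2.600 - (-2)·2.000) / (6) = 2.200
  q = (10 - (-4)·-1.400 - (-3)·2.000) / (9) = 1.156
  r = (9 - (2)·-1.400 - (2)·-2.600) / (5) = 3.400
Iteration 2:
  p = (4 - (2)·1.156 - (-2)·3.400) / (6) = 1.415
  q = (10 - (-4)·2.200 - (-3)·3.400) / (9) = 3.222
  r = (9 - (2)·2.200 - (2)·1.156) / (5) = 0.458

(1.415, 3.222, 0.458)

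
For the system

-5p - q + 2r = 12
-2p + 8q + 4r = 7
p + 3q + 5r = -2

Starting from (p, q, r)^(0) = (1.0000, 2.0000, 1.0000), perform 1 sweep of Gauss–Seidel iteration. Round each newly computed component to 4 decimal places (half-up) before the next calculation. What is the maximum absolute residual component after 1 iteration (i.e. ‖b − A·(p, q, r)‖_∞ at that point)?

Iteration 1:
  p = (12 - (-1)·2.0000 - (2)·1.0000) / (-5) = -2.4000
  q = (7 - (-2)·-2.4000 - (4)·1.0000) / (8) = -0.2250
  r = (-2 - (1)·-2.4000 - (3)·-0.2250) / (5) = 0.2150
Residual b − A·x = (-0.6550, 3.1400, 0.0000); ∞-norm = 3.1400

3.1400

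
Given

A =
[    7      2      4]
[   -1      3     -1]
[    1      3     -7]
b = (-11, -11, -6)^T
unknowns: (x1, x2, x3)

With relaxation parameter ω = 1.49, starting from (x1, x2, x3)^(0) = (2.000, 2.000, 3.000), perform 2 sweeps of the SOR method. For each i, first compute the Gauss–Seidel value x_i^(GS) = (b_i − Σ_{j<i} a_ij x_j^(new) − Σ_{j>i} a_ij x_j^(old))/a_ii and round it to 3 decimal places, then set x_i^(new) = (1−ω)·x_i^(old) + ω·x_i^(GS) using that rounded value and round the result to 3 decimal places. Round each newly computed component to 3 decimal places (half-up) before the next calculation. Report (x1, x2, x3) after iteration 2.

Iteration 1:
  x1: GS value = (-11 - (2)·2.000 - (4)·3.000) / (7) = -3.857;  x1 ← (1−ω)·2.000 + ω·-3.857 = -6.727
  x2: GS value = (-11 - (-1)·-6.727 - (-1)·3.000) / (3) = -4.909;  x2 ← (1−ω)·2.000 + ω·-4.909 = -8.294
  x3: GS value = (-6 - (1)·-6.727 - (3)·-8.294) / (-7) = -3.658;  x3 ← (1−ω)·3.000 + ω·-3.658 = -6.920
Iteration 2:
  x1: GS value = (-11 - (2)·-8.294 - (4)·-6.920) / (7) = 4.753;  x1 ← (1−ω)·-6.727 + ω·4.753 = 10.378
  x2: GS value = (-11 - (-1)·10.378 - (-1)·-6.920) / (3) = -2.514;  x2 ← (1−ω)·-8.294 + ω·-2.514 = 0.318
  x3: GS value = (-6 - (1)·10.378 - (3)·0.318) / (-7) = 2.476;  x3 ← (1−ω)·-6.920 + ω·2.476 = 7.080

(10.378, 0.318, 7.080)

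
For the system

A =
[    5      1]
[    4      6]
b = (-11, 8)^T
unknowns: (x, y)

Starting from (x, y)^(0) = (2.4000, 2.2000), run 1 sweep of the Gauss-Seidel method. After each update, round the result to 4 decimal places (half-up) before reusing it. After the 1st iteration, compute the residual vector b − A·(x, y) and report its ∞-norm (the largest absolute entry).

0.8933

Iteration 1:
  x = (-11 - (1)·2.2000) / (5) = -2.6400
  y = (8 - (4)·-2.6400) / (6) = 3.0933
Residual b − A·x = (-0.8933, 0.0002); ∞-norm = 0.8933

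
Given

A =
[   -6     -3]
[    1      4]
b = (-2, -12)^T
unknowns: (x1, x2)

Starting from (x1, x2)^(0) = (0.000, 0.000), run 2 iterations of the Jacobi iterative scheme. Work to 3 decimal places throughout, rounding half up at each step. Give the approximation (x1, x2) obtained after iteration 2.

Iteration 1:
  x1 = (-2 - (-3)·0.000) / (-6) = 0.333
  x2 = (-12 - (1)·0.000) / (4) = -3.000
Iteration 2:
  x1 = (-2 - (-3)·-3.000) / (-6) = 1.833
  x2 = (-12 - (1)·0.333) / (4) = -3.083

(1.833, -3.083)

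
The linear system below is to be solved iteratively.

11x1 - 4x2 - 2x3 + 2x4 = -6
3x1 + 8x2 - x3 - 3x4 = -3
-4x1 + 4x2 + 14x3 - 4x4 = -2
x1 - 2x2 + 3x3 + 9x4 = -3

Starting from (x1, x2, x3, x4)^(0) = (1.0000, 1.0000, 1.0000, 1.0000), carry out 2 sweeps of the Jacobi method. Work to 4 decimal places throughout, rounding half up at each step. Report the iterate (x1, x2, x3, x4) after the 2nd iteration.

(-0.5094, -0.4973, -0.2821, -0.4163)

Iteration 1:
  x1 = (-6 - (-4)·1.0000 - (-2)·1.0000 - (2)·1.0000) / (11) = -0.1818
  x2 = (-3 - (3)·1.0000 - (-1)·1.0000 - (-3)·1.0000) / (8) = -0.2500
  x3 = (-2 - (-4)·1.0000 - (4)·1.0000 - (-4)·1.0000) / (14) = 0.1429
  x4 = (-3 - (1)·1.0000 - (-2)·1.0000 - (3)·1.0000) / (9) = -0.5556
Iteration 2:
  x1 = (-6 - (-4)·-0.2500 - (-2)·0.1429 - (2)·-0.5556) / (11) = -0.5094
  x2 = (-3 - (3)·-0.1818 - (-1)·0.1429 - (-3)·-0.5556) / (8) = -0.4973
  x3 = (-2 - (-4)·-0.1818 - (4)·-0.2500 - (-4)·-0.5556) / (14) = -0.2821
  x4 = (-3 - (1)·-0.1818 - (-2)·-0.2500 - (3)·0.1429) / (9) = -0.4163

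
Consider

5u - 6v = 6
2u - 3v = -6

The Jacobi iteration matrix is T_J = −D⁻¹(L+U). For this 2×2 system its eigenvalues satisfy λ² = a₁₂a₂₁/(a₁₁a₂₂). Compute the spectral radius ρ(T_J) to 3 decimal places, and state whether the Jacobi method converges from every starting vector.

0.894

a₁₂a₂₁/(a₁₁a₂₂) = (-6)·(2) / ((5)·(-3)) = 0.800000
ρ = √|0.800000| = √0.800000 = 0.894
ρ < 1, so Jacobi converges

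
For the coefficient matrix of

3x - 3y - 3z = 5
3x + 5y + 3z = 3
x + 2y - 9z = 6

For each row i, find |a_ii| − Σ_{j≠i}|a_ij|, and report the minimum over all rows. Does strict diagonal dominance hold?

-3

row 1: |3| − (3+3) = -3
row 2: |5| − (3+3) = -1
row 3: |-9| − (1+2) = 6
minimum over rows = -3 → not strictly diagonally dominant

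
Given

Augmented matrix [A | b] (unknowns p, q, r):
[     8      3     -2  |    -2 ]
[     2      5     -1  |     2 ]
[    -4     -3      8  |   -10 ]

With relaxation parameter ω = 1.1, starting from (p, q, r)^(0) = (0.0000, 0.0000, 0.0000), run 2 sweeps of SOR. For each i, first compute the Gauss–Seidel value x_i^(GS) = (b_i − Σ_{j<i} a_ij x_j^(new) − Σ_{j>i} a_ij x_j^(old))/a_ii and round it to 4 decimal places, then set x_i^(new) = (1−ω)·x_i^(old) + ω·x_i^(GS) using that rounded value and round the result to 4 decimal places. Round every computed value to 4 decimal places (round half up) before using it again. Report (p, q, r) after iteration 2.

(-0.8350, 0.4664, -1.5124)

Iteration 1:
  p: GS value = (-2 - (3)·0.0000 - (-2)·0.0000) / (8) = -0.2500;  p ← (1−ω)·0.0000 + ω·-0.2500 = -0.2750
  q: GS value = (2 - (2)·-0.2750 - (-1)·0.0000) / (5) = 0.5100;  q ← (1−ω)·0.0000 + ω·0.5100 = 0.5610
  r: GS value = (-10 - (-4)·-0.2750 - (-3)·0.5610) / (8) = -1.1771;  r ← (1−ω)·0.0000 + ω·-1.1771 = -1.2948
Iteration 2:
  p: GS value = (-2 - (3)·0.5610 - (-2)·-1.2948) / (8) = -0.7841;  p ← (1−ω)·-0.2750 + ω·-0.7841 = -0.8350
  q: GS value = (2 - (2)·-0.8350 - (-1)·-1.2948) / (5) = 0.4750;  q ← (1−ω)·0.5610 + ω·0.4750 = 0.4664
  r: GS value = (-10 - (-4)·-0.8350 - (-3)·0.4664) / (8) = -1.4926;  r ← (1−ω)·-1.2948 + ω·-1.4926 = -1.5124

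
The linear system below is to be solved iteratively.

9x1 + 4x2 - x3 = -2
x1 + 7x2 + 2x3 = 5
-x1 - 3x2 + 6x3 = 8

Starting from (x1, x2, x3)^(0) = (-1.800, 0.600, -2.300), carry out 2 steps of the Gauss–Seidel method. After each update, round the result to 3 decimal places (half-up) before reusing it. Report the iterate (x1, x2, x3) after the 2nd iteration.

Iteration 1:
  x1 = (-2 - (4)·0.600 - (-1)·-2.300) / (9) = -0.744
  x2 = (5 - (1)·-0.744 - (2)·-2.300) / (7) = 1.478
  x3 = (8 - (-1)·-0.744 - (-3)·1.478) / (6) = 1.948
Iteration 2:
  x1 = (-2 - (4)·1.478 - (-1)·1.948) / (9) = -0.663
  x2 = (5 - (1)·-0.663 - (2)·1.948) / (7) = 0.252
  x3 = (8 - (-1)·-0.663 - (-3)·0.252) / (6) = 1.349

(-0.663, 0.252, 1.349)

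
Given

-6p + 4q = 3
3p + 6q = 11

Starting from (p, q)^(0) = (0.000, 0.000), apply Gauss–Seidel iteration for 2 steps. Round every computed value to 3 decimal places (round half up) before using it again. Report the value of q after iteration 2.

1.389

Iteration 1:
  p = (3 - (4)·0.000) / (-6) = -0.500
  q = (11 - (3)·-0.500) / (6) = 2.083
Iteration 2:
  p = (3 - (4)·2.083) / (-6) = 0.889
  q = (11 - (3)·0.889) / (6) = 1.389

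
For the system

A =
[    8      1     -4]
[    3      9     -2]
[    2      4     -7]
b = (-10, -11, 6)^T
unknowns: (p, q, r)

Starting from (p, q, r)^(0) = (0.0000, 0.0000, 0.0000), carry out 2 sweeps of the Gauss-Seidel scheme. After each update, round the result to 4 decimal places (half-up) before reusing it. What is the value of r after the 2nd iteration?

Iteration 1:
  p = (-10 - (1)·0.0000 - (-4)·0.0000) / (8) = -1.2500
  q = (-11 - (3)·-1.2500 - (-2)·0.0000) / (9) = -0.8056
  r = (6 - (2)·-1.2500 - (4)·-0.8056) / (-7) = -1.6746
Iteration 2:
  p = (-10 - (1)·-0.8056 - (-4)·-1.6746) / (8) = -1.9866
  q = (-11 - (3)·-1.9866 - (-2)·-1.6746) / (9) = -0.9322
  r = (6 - (2)·-1.9866 - (4)·-0.9322) / (-7) = -1.9574

-1.9574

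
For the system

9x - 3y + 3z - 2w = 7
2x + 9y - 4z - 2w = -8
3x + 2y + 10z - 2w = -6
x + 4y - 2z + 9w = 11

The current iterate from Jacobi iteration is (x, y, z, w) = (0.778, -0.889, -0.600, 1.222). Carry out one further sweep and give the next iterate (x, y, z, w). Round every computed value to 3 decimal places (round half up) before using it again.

One sweep:
  x = (7 - (-3)·-0.889 - (3)·-0.600 - (-2)·1.222) / (9) = 0.953
  y = (-8 - (2)·0.778 - (-4)·-0.600 - (-2)·1.222) / (9) = -1.057
  z = (-6 - (3)·0.778 - (2)·-0.889 - (-2)·1.222) / (10) = -0.411
  w = (11 - (1)·0.778 - (4)·-0.889 - (-2)·-0.600) / (9) = 1.398

(0.953, -1.057, -0.411, 1.398)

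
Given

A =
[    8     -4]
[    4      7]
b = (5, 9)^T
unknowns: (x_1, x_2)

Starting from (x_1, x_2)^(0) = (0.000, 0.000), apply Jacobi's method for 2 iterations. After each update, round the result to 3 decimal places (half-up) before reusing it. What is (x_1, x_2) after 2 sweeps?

Iteration 1:
  x_1 = (5 - (-4)·0.000) / (8) = 0.625
  x_2 = (9 - (4)·0.000) / (7) = 1.286
Iteration 2:
  x_1 = (5 - (-4)·1.286) / (8) = 1.268
  x_2 = (9 - (4)·0.625) / (7) = 0.929

(1.268, 0.929)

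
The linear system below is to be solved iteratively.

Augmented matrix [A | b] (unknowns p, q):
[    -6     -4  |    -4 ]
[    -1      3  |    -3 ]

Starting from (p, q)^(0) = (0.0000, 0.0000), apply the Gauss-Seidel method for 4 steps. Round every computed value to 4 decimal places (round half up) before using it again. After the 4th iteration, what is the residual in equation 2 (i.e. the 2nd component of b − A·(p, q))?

0.0000

Iteration 1:
  p = (-4 - (-4)·0.0000) / (-6) = 0.6667
  q = (-3 - (-1)·0.6667) / (3) = -0.7778
Iteration 2:
  p = (-4 - (-4)·-0.7778) / (-6) = 1.1852
  q = (-3 - (-1)·1.1852) / (3) = -0.6049
Iteration 3:
  p = (-4 - (-4)·-0.6049) / (-6) = 1.0699
  q = (-3 - (-1)·1.0699) / (3) = -0.6434
Iteration 4:
  p = (-4 - (-4)·-0.6434) / (-6) = 1.0956
  q = (-3 - (-1)·1.0956) / (3) = -0.6348
Residual b − A·x = (0.0344, 0.0000)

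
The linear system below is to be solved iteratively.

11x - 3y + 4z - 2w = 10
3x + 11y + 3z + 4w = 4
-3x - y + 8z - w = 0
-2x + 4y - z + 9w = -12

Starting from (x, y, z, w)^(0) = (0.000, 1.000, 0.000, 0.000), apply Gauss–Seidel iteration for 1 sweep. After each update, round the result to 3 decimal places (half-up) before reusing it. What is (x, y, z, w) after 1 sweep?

(1.182, 0.041, 0.448, -1.039)

Iteration 1:
  x = (10 - (-3)·1.000 - (4)·0.000 - (-2)·0.000) / (11) = 1.182
  y = (4 - (3)·1.182 - (3)·0.000 - (4)·0.000) / (11) = 0.041
  z = (0 - (-3)·1.182 - (-1)·0.041 - (-1)·0.000) / (8) = 0.448
  w = (-12 - (-2)·1.182 - (4)·0.041 - (-1)·0.448) / (9) = -1.039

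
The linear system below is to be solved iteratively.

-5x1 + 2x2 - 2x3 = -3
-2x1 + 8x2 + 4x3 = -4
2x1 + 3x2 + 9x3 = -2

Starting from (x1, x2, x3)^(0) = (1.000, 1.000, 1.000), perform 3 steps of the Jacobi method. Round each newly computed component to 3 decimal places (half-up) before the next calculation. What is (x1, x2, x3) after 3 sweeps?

(0.658, -0.294, -0.371)

Iteration 1:
  x1 = (-3 - (2)·1.000 - (-2)·1.000) / (-5) = 0.600
  x2 = (-4 - (-2)·1.000 - (4)·1.000) / (8) = -0.750
  x3 = (-2 - (2)·1.000 - (3)·1.000) / (9) = -0.778
Iteration 2:
  x1 = (-3 - (2)·-0.750 - (-2)·-0.778) / (-5) = 0.611
  x2 = (-4 - (-2)·0.600 - (4)·-0.778) / (8) = 0.039
  x3 = (-2 - (2)·0.600 - (3)·-0.750) / (9) = -0.106
Iteration 3:
  x1 = (-3 - (2)·0.039 - (-2)·-0.106) / (-5) = 0.658
  x2 = (-4 - (-2)·0.611 - (4)·-0.106) / (8) = -0.294
  x3 = (-2 - (2)·0.611 - (3)·0.039) / (9) = -0.371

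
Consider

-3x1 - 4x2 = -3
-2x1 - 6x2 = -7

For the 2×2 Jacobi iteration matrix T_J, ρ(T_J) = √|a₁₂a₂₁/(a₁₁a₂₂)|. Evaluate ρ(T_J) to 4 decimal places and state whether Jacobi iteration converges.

0.6667

a₁₂a₂₁/(a₁₁a₂₂) = (-4)·(-2) / ((-3)·(-6)) = 0.444444
ρ = √|0.444444| = √0.444444 = 0.6667
ρ < 1, so Jacobi converges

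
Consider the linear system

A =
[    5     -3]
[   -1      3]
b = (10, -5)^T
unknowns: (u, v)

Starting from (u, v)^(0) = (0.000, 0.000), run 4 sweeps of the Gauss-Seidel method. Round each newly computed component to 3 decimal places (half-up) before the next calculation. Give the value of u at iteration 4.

1.256

Iteration 1:
  u = (10 - (-3)·0.000) / (5) = 2.000
  v = (-5 - (-1)·2.000) / (3) = -1.000
Iteration 2:
  u = (10 - (-3)·-1.000) / (5) = 1.400
  v = (-5 - (-1)·1.400) / (3) = -1.200
Iteration 3:
  u = (10 - (-3)·-1.200) / (5) = 1.280
  v = (-5 - (-1)·1.280) / (3) = -1.240
Iteration 4:
  u = (10 - (-3)·-1.240) / (5) = 1.256
  v = (-5 - (-1)·1.256) / (3) = -1.248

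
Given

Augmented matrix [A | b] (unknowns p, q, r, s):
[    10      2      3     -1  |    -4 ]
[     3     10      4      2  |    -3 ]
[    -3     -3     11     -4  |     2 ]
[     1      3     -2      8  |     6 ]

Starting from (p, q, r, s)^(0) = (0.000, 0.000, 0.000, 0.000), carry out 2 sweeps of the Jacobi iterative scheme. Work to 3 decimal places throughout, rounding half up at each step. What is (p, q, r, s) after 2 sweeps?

Iteration 1:
  p = (-4 - (2)·0.000 - (3)·0.000 - (-1)·0.000) / (10) = -0.400
  q = (-3 - (3)·0.000 - (4)·0.000 - (2)·0.000) / (10) = -0.300
  r = (2 - (-3)·0.000 - (-3)·0.000 - (-4)·0.000) / (11) = 0.182
  s = (6 - (1)·0.000 - (3)·0.000 - (-2)·0.000) / (8) = 0.750
Iteration 2:
  p = (-4 - (2)·-0.300 - (3)·0.182 - (-1)·0.750) / (10) = -0.320
  q = (-3 - (3)·-0.400 - (4)·0.182 - (2)·0.750) / (10) = -0.403
  r = (2 - (-3)·-0.400 - (-3)·-0.300 - (-4)·0.750) / (11) = 0.264
  s = (6 - (1)·-0.400 - (3)·-0.300 - (-2)·0.182) / (8) = 0.958

(-0.320, -0.403, 0.264, 0.958)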